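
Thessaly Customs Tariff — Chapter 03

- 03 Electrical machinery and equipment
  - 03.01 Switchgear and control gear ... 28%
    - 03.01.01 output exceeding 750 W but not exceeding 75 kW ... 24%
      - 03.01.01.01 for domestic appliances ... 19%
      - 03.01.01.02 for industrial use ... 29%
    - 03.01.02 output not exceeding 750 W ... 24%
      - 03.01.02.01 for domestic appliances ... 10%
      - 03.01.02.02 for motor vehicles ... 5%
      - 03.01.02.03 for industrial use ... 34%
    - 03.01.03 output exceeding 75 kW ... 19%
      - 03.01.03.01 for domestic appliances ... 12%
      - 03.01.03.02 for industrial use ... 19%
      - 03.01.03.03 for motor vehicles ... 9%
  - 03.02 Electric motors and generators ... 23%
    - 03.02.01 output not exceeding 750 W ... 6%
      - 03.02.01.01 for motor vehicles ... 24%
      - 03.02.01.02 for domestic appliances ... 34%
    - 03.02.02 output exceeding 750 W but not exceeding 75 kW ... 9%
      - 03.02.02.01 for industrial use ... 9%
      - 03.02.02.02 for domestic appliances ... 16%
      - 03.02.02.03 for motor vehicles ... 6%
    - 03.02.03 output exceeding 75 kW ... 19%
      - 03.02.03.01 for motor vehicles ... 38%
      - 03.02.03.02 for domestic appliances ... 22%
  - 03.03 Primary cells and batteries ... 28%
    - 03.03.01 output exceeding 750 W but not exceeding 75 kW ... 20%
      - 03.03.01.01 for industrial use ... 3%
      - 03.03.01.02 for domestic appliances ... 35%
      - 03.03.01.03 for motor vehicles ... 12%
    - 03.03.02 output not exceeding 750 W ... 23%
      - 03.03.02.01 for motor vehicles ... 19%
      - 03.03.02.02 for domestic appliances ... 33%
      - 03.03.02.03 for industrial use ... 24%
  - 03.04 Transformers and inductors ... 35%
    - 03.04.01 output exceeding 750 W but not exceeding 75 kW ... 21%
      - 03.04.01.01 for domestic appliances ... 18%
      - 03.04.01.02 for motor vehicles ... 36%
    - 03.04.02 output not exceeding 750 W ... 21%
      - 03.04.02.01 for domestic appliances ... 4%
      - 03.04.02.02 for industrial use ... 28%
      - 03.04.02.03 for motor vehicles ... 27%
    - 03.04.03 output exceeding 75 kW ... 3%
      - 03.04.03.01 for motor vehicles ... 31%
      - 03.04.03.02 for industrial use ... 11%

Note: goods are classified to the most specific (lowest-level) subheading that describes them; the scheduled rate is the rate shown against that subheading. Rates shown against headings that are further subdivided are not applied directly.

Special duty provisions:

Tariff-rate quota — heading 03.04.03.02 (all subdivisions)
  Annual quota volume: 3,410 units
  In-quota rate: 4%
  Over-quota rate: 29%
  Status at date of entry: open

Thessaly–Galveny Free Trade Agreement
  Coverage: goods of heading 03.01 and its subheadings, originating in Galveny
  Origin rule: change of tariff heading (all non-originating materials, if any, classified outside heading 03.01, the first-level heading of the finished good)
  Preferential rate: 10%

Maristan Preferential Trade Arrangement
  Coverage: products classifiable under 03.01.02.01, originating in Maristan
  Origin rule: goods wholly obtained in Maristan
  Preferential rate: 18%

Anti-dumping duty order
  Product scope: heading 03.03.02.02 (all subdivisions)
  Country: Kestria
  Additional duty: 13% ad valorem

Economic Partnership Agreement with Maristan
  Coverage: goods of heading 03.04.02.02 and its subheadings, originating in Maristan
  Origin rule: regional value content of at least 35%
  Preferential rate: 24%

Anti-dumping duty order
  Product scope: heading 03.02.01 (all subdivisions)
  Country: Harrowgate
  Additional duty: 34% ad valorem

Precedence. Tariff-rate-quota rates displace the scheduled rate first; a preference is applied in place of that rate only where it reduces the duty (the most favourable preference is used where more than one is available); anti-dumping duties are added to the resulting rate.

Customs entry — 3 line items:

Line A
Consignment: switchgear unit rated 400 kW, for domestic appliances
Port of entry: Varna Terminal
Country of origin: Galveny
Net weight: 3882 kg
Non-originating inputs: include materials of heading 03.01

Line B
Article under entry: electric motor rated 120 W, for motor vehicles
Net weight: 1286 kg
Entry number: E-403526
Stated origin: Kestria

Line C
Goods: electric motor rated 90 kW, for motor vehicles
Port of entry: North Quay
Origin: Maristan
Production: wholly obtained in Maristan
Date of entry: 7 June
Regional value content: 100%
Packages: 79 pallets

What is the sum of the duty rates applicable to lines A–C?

74%

Line A: switchgear unit → 03.01; rated 400 kW → 03.01.03; for domestic appliances → 03.01.03.01. Scheduled 12%. Galveny agreement on 03.01: CTH not met. → 12%.
Line B: electric motor → 03.02; rated 120 W → 03.02.01; for motor vehicles → 03.02.01.01. Scheduled 24%. No special measure applies. → 24%.
Line C: electric motor → 03.02; rated 90 kW → 03.02.03; for motor vehicles → 03.02.03.01. Scheduled 38%. Maristan agreement on 03.01.02.01: 03.02.03.01 not covered; Maristan agreement on 03.04.02.02: 03.02.03.01 not covered. → 38%.
Sum: 12% + 24% + 38% = 74%.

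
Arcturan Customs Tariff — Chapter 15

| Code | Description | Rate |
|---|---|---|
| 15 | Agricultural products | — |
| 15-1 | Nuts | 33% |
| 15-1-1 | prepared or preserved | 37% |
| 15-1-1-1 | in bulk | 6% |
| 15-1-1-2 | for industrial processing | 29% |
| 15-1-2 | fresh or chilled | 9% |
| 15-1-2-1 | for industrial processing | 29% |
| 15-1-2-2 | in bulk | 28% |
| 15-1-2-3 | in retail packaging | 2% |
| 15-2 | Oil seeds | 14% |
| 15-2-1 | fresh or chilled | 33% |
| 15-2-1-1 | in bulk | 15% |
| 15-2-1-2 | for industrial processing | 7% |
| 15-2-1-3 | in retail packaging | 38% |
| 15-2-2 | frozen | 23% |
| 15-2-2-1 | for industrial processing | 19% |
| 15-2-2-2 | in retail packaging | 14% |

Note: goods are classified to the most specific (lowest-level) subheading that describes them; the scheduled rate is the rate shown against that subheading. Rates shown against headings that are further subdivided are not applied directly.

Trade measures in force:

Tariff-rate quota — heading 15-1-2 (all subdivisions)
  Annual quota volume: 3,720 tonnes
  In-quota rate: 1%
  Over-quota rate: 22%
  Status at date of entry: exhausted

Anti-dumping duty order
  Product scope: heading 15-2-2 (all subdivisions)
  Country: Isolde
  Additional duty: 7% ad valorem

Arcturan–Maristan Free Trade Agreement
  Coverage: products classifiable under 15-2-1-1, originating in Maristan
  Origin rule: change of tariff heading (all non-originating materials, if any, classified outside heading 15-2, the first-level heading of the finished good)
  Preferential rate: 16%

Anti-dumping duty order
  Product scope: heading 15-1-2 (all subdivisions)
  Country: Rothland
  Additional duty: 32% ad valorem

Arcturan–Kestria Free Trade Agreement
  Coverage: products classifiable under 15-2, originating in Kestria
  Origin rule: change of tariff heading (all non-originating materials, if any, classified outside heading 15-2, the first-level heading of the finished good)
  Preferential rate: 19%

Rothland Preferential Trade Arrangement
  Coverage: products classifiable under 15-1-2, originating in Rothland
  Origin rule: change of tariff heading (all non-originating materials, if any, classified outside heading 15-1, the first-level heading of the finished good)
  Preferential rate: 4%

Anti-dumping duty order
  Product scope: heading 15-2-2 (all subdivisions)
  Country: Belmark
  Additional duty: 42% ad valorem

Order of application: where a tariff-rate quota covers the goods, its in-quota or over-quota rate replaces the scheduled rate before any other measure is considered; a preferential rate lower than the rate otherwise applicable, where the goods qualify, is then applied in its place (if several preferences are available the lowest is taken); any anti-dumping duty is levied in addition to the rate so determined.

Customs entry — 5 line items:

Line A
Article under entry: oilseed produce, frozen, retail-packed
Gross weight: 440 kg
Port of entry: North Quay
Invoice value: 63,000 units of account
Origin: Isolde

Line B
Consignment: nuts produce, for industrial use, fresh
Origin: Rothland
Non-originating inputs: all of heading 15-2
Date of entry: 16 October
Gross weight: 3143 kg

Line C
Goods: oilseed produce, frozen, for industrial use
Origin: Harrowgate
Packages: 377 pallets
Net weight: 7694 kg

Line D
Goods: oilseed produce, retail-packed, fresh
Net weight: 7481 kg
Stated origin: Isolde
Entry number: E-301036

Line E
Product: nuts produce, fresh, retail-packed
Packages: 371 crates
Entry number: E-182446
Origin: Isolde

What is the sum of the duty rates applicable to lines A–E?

136%

Line A: oilseed → 15-2; frozen → 15-2-2; retail-packed → 15-2-2-2. Scheduled 14%. anti-dumping (Isolde, 15-2-2): +7%; total 14% + 7% = 21%. → 21%.
Line B: nuts → 15-1; fresh → 15-1-2; for industrial use → 15-1-2-1. Scheduled 29%. quota on 15-1-2 exhausted → over-quota 22%; Rothland agreement on 15-1-2: CTH met → 4% available; preferential 4%; anti-dumping (Rothland, 15-1-2): +32%; total 4% + 32% = 36%. → 36%.
Line C: oilseed → 15-2; frozen → 15-2-2; for industrial use → 15-2-2-1. Scheduled 19%. No special measure applies. → 19%.
Line D: oilseed → 15-2; fresh → 15-2-1; retail-packed → 15-2-1-3. Scheduled 38%. No special measure applies. → 38%.
Line E: nuts → 15-1; fresh → 15-1-2; retail-packed → 15-1-2-3. Scheduled 2%. quota on 15-1-2 exhausted → over-quota 22%. → 22%.
Sum: 21% + 36% + 19% + 38% + 22% = 136%.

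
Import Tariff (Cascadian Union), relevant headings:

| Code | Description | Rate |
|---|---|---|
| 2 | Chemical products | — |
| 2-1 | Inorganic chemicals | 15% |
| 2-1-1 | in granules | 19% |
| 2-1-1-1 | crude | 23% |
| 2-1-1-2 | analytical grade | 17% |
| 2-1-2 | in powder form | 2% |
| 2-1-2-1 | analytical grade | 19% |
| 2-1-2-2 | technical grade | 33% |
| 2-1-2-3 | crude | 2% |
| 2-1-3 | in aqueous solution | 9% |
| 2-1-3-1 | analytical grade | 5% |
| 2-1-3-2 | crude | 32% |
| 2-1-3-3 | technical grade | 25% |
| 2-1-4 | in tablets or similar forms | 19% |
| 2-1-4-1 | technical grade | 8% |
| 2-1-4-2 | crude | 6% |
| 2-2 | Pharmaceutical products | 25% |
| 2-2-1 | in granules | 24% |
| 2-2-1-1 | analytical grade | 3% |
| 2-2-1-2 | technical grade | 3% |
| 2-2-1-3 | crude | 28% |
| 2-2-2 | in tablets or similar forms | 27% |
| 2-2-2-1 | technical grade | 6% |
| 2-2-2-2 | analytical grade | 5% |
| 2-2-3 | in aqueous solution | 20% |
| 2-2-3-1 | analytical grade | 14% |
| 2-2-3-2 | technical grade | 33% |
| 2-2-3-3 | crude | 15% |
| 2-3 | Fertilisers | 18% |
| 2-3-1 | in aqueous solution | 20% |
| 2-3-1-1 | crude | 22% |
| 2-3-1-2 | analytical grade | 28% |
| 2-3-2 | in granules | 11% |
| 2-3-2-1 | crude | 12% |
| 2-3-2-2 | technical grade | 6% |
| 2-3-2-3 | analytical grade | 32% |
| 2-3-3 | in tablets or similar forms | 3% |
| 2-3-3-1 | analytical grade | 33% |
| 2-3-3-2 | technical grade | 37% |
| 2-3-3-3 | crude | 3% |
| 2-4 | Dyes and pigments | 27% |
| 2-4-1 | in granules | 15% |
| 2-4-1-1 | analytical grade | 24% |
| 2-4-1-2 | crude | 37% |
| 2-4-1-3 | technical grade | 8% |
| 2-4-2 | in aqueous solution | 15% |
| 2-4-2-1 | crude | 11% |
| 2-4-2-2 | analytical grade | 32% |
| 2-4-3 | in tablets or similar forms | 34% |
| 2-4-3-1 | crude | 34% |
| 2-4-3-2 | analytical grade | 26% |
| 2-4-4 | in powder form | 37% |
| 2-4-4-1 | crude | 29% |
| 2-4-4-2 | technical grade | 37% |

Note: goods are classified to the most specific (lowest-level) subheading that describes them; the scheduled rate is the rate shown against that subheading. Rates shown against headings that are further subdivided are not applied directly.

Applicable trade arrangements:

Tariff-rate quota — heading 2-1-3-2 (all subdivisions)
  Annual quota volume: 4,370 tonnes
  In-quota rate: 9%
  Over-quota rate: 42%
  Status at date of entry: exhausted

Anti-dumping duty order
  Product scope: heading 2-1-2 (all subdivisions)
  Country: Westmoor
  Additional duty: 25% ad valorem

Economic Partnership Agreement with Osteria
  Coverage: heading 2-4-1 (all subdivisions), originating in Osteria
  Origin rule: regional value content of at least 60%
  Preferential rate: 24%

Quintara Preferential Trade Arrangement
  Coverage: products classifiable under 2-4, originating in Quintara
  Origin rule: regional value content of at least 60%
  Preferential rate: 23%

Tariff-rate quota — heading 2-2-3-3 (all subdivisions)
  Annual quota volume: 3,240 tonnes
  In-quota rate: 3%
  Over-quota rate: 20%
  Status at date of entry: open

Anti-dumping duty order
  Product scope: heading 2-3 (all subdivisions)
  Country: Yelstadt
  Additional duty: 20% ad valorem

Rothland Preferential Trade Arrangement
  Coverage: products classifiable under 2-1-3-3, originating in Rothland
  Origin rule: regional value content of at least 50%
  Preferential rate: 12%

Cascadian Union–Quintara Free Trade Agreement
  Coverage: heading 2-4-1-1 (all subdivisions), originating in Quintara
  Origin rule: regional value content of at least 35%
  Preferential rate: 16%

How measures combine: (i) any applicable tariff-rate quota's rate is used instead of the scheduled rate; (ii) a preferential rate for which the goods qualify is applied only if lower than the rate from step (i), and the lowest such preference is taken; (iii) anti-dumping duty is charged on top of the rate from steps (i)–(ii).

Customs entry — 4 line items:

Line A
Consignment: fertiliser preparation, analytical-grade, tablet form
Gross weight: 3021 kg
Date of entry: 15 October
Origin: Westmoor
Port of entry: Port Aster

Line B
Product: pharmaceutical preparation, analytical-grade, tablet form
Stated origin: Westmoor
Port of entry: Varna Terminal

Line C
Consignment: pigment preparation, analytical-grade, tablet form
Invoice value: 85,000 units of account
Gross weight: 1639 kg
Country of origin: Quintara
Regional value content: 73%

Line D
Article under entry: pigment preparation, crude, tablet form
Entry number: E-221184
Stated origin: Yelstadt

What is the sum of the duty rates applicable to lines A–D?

Line A: fertiliser → 2-3; tablet form → 2-3-3; analytical-grade → 2-3-3-1. Scheduled 33%. No special measure applies. → 33%.
Line B: pharmaceutical → 2-2; tablet form → 2-2-2; analytical-grade → 2-2-2-2. Scheduled 5%. No special measure applies. → 5%.
Line C: pigment → 2-4; tablet form → 2-4-3; analytical-grade → 2-4-3-2. Scheduled 26%. Quintara agreement on 2-4: RVC ≥ 60% → 23% available; Quintara agreement on 2-4-1-1: 2-4-3-2 not covered; preferential 23%. → 23%.
Line D: pigment → 2-4; tablet form → 2-4-3; crude → 2-4-3-1. Scheduled 34%. No special measure applies. → 34%.
Sum: 33% + 5% + 23% + 34% = 95%.

95%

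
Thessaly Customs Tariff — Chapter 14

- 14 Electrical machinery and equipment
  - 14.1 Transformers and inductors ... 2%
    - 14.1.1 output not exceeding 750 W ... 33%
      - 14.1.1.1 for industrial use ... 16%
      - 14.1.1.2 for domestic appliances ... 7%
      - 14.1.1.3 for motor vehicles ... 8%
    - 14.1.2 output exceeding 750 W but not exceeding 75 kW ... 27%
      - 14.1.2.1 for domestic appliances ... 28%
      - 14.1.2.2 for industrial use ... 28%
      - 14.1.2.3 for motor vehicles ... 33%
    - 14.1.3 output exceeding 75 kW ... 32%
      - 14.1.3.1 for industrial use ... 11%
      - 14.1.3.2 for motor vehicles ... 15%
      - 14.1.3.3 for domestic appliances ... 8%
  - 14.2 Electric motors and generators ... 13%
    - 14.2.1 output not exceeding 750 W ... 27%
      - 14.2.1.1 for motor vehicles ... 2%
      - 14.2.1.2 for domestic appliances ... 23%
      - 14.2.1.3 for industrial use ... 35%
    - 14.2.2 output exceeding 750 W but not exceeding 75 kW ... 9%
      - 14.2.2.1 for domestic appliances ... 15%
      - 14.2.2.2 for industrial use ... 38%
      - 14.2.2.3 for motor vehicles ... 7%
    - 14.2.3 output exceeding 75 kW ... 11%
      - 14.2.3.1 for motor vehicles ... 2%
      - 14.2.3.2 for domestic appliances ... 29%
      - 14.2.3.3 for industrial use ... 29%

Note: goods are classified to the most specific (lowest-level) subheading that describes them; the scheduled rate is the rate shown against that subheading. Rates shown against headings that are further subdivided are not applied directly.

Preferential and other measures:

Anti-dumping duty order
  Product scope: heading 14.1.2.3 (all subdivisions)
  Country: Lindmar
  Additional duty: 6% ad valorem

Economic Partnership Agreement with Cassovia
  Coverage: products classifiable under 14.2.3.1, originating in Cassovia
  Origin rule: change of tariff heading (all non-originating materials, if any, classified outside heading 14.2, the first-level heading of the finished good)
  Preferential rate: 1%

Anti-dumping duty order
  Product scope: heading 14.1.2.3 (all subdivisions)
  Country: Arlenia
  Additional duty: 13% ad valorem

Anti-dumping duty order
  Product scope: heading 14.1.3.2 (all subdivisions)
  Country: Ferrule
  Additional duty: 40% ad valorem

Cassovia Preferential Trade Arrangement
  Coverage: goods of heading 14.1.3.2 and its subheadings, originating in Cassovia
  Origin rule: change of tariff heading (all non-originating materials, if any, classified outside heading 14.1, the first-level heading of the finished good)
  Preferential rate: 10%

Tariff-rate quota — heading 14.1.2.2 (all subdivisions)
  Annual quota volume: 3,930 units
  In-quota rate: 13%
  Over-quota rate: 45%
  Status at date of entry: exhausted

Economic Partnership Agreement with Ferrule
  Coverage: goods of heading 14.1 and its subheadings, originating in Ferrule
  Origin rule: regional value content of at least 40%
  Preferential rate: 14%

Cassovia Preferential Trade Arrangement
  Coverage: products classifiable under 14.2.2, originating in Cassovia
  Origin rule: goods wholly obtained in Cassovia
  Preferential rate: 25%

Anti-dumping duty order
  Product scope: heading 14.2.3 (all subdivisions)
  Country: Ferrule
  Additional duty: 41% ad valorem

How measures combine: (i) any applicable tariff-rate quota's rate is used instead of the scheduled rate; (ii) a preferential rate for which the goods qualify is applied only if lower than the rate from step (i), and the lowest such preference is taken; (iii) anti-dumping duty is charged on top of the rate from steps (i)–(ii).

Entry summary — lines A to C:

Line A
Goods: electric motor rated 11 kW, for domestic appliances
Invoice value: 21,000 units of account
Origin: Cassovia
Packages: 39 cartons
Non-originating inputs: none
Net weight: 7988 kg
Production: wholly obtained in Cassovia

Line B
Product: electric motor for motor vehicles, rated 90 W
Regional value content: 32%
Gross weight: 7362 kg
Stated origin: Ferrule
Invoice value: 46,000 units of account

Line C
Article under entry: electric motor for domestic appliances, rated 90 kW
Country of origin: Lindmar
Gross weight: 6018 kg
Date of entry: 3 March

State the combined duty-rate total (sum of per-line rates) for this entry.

46%

Line A: electric motor → 14.2; rated 11 kW → 14.2.2; for domestic appliances → 14.2.2.1. Scheduled 15%. Cassovia agreement on 14.2.3.1: 14.2.2.1 not covered; Cassovia agreement on 14.1.3.2: 14.2.2.1 not covered; Cassovia agreement on 14.2.2: wholly obtained → 25% available; preference 25% not lower than 15% → no reduction. → 15%.
Line B: electric motor → 14.2; rated 90 W → 14.2.1; for motor vehicles → 14.2.1.1. Scheduled 2%. Ferrule agreement on 14.1: 14.2.1.1 not covered. → 2%.
Line C: electric motor → 14.2; rated 90 kW → 14.2.3; for domestic appliances → 14.2.3.2. Scheduled 29%. No special measure applies. → 29%.
Sum: 15% + 2% + 29% = 46%.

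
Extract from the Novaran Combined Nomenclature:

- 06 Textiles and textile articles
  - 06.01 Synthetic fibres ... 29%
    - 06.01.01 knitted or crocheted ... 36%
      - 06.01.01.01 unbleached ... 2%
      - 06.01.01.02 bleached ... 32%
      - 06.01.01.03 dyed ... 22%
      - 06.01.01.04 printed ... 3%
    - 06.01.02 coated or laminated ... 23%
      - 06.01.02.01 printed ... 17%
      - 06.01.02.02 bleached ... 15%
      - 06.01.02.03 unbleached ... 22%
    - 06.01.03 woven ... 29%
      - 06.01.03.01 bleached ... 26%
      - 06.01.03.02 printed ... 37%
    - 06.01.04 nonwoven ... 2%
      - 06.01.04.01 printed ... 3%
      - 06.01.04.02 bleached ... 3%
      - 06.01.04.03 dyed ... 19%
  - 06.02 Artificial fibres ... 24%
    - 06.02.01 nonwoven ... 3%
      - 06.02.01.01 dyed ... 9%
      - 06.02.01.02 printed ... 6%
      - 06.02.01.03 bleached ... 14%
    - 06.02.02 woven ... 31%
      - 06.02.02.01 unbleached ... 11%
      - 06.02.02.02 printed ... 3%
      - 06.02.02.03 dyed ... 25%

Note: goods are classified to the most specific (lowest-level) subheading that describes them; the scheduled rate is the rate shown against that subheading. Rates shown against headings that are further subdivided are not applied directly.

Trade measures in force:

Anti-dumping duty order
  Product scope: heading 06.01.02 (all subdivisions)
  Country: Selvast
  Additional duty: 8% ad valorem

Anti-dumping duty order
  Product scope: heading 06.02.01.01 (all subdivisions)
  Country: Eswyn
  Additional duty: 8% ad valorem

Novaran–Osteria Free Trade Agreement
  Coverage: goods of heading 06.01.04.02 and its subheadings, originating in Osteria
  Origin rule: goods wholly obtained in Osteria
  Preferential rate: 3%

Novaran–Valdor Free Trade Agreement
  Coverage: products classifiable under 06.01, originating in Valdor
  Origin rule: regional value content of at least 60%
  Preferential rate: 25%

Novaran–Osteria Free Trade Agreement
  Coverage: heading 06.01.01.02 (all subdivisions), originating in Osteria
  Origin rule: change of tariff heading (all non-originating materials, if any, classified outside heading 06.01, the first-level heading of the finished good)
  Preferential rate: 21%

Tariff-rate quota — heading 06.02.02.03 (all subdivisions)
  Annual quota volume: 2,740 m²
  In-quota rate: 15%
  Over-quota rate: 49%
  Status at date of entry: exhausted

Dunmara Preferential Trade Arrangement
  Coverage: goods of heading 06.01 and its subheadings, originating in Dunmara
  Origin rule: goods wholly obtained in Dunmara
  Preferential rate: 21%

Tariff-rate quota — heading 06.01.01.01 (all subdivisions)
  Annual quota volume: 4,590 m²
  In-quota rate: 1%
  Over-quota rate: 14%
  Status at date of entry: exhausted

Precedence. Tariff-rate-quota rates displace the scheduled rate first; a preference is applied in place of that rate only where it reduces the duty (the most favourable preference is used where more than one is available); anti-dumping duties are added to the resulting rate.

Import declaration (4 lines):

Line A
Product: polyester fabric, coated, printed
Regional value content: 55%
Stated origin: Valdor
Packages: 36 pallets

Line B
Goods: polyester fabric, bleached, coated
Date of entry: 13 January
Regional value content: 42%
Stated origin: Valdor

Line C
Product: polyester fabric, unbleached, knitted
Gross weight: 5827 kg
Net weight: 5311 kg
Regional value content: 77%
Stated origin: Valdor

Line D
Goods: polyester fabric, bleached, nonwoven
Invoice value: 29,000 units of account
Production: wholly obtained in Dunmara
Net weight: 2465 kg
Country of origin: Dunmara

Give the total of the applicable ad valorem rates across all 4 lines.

49%

Line A: polyester → 06.01; coated → 06.01.02; printed → 06.01.02.01. Scheduled 17%. Valdor agreement on 06.01: RVC < 60%. → 17%.
Line B: polyester → 06.01; coated → 06.01.02; bleached → 06.01.02.02. Scheduled 15%. Valdor agreement on 06.01: RVC < 60%. → 15%.
Line C: polyester → 06.01; knitted → 06.01.01; unbleached → 06.01.01.01. Scheduled 2%. quota on 06.01.01.01 exhausted → over-quota 14%; Valdor agreement on 06.01: RVC ≥ 60% → 25% available; preference 25% not lower than 14% → no reduction. → 14%.
Line D: polyester → 06.01; nonwoven → 06.01.04; bleached → 06.01.04.02. Scheduled 3%. Dunmara agreement on 06.01: wholly obtained → 21% available; preference 21% not lower than 3% → no reduction. → 3%.
Sum: 17% + 15% + 14% + 3% = 49%.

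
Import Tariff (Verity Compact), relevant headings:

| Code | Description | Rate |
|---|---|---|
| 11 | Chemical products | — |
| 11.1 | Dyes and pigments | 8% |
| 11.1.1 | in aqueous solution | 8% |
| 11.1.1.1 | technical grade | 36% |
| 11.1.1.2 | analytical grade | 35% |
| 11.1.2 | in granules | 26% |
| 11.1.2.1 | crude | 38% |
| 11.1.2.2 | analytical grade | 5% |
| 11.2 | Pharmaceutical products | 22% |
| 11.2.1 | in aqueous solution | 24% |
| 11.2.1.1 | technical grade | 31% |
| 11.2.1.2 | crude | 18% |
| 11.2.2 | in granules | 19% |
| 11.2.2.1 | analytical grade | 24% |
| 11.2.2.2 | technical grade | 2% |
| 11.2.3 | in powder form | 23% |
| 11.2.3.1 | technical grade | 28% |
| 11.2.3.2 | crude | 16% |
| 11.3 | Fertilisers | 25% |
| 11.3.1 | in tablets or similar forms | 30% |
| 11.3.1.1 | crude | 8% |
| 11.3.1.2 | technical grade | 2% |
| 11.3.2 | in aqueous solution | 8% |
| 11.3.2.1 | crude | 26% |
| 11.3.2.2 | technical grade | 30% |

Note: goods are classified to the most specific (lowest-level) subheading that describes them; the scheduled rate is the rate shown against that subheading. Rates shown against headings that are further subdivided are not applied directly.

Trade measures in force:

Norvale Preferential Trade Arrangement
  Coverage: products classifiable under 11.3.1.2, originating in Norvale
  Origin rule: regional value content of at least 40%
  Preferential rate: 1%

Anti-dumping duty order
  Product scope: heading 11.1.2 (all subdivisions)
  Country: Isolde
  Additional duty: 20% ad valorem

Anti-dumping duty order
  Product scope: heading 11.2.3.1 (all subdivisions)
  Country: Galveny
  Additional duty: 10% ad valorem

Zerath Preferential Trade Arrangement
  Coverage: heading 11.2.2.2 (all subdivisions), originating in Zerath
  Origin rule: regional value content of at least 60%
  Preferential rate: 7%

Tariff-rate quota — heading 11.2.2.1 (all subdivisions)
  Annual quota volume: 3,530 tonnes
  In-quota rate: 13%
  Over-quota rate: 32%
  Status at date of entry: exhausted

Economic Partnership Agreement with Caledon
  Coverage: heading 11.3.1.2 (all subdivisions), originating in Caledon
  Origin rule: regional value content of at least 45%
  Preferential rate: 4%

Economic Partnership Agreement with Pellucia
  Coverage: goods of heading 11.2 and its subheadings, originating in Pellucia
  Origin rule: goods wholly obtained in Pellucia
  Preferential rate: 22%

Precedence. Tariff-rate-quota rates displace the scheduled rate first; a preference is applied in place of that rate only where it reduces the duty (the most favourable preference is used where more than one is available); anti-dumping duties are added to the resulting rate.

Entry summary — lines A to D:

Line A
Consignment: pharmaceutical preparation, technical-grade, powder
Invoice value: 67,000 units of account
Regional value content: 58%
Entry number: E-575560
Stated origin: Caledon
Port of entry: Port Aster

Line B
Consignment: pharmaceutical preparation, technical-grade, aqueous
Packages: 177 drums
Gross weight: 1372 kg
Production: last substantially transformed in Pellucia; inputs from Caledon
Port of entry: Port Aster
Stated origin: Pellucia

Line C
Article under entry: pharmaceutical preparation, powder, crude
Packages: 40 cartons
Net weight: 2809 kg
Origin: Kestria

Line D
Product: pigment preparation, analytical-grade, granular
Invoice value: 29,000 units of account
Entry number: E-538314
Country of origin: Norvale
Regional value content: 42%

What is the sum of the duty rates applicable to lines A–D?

Line A: pharmaceutical → 11.2; powder → 11.2.3; technical-grade → 11.2.3.1. Scheduled 28%. Caledon agreement on 11.3.1.2: 11.2.3.1 not covered. → 28%.
Line B: pharmaceutical → 11.2; aqueous → 11.2.1; technical-grade → 11.2.1.1. Scheduled 31%. Pellucia agreement on 11.2: not wholly obtained. → 31%.
Line C: pharmaceutical → 11.2; powder → 11.2.3; crude → 11.2.3.2. Scheduled 16%. No special measure applies. → 16%.
Line D: pigment → 11.1; granular → 11.1.2; analytical-grade → 11.1.2.2. Scheduled 5%. Norvale agreement on 11.3.1.2: 11.1.2.2 not covered. → 5%.
Sum: 28% + 31% + 16% + 5% = 80%.

80%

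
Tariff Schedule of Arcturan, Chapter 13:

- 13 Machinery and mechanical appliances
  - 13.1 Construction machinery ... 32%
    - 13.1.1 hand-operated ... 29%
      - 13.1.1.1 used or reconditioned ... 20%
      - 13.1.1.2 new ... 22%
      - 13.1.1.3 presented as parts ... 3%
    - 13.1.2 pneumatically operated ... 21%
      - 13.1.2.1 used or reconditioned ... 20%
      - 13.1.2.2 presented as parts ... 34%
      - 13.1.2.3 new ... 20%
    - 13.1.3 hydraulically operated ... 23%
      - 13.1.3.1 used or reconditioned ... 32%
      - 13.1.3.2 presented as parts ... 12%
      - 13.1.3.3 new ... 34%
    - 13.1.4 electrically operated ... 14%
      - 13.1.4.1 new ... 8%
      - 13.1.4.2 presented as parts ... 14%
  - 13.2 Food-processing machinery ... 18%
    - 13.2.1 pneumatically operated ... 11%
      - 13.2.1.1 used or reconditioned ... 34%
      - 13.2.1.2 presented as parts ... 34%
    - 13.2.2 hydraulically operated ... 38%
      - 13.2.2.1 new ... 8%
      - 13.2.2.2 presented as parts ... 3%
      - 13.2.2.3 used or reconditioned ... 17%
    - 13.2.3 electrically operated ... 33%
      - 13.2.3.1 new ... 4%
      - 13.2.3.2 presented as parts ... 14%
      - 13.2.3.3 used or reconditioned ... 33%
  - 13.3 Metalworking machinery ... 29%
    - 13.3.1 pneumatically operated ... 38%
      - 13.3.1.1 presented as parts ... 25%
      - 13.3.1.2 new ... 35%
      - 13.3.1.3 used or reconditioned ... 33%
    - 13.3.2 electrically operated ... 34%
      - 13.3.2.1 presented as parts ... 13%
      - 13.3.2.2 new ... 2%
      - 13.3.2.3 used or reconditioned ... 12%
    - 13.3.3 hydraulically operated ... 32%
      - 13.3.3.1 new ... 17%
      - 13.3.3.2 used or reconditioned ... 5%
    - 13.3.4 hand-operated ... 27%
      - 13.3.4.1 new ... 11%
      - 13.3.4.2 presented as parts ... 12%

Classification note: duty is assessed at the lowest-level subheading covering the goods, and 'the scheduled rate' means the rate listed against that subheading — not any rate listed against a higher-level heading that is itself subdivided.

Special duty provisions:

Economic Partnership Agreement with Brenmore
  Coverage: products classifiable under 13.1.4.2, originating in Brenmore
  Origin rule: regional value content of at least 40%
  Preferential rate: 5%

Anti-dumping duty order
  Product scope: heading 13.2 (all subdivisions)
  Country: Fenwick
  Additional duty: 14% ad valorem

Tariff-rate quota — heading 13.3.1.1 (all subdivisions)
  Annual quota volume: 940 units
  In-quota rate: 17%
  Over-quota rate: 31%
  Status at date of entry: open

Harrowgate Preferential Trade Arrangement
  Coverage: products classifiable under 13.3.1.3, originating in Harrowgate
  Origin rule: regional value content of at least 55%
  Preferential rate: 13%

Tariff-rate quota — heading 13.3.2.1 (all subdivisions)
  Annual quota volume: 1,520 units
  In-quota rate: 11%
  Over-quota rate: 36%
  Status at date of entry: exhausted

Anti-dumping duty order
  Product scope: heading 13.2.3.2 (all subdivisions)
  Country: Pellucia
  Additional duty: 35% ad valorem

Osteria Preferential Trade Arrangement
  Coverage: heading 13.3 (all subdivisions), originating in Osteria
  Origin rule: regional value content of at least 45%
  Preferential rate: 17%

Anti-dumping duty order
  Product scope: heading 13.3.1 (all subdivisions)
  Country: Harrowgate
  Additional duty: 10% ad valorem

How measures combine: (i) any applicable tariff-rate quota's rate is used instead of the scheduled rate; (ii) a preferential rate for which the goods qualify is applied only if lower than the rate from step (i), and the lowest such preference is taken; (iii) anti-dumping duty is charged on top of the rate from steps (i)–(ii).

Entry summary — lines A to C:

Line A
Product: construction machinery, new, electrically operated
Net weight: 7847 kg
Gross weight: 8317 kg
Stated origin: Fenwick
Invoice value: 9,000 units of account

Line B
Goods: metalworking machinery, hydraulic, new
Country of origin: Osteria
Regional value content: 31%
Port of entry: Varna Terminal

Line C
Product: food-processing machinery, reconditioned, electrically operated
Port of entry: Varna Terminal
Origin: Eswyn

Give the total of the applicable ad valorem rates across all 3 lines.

Line A: construction → 13.1; electrically operated → 13.1.4; new → 13.1.4.1. Scheduled 8%. No special measure applies. → 8%.
Line B: metalworking → 13.3; hydraulic → 13.3.3; new → 13.3.3.1. Scheduled 17%. Osteria agreement on 13.3: RVC < 45%. → 17%.
Line C: food-processing → 13.2; electrically operated → 13.2.3; reconditioned → 13.2.3.3. Scheduled 33%. No special measure applies. → 33%.
Sum: 8% + 17% + 33% = 58%.

58%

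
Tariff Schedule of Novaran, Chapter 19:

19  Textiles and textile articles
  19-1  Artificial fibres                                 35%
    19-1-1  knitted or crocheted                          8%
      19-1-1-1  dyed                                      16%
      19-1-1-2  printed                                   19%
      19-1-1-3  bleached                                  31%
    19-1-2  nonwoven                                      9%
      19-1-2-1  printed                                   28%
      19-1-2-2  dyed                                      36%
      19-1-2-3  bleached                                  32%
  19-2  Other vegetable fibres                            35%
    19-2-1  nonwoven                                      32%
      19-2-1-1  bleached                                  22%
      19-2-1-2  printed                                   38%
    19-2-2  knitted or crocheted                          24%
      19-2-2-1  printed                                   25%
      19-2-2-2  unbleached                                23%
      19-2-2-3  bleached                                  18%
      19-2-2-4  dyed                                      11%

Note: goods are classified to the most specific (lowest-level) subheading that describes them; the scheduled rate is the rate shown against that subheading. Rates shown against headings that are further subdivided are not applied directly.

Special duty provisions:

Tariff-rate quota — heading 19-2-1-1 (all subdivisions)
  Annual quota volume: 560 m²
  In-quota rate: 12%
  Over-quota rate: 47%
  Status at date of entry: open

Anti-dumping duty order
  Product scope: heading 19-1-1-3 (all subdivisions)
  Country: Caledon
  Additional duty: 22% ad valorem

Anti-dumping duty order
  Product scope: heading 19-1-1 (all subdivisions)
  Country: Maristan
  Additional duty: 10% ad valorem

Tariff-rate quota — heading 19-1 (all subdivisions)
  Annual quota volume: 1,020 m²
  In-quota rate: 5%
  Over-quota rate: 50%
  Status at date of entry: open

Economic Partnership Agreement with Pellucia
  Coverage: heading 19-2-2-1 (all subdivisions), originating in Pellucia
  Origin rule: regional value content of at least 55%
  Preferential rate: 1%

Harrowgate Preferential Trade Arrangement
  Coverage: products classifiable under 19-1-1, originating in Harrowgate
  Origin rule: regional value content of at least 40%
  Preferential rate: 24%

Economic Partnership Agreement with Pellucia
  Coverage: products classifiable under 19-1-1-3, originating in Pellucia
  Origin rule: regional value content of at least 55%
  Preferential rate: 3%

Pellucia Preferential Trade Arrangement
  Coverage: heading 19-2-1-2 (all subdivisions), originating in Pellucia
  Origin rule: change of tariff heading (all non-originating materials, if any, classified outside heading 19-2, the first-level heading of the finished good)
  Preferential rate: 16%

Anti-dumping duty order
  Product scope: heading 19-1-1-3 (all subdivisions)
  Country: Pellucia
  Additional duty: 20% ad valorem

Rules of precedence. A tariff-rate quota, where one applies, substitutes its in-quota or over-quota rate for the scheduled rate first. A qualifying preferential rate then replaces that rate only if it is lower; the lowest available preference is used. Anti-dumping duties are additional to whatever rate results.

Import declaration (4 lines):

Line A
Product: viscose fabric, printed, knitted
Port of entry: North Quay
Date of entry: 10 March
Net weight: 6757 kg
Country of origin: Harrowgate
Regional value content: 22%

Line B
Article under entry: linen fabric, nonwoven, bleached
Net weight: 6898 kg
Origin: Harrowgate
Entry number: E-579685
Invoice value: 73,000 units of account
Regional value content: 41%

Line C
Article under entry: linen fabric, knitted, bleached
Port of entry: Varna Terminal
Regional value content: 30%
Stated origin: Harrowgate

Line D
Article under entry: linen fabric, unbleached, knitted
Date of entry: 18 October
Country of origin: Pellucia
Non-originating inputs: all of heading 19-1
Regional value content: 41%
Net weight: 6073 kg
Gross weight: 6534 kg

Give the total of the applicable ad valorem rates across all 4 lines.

Line A: viscose → 19-1; knitted → 19-1-1; printed → 19-1-1-2. Scheduled 19%. quota on 19-1 open → in-quota 5%; Harrowgate agreement on 19-1-1: RVC < 40%. → 5%.
Line B: linen → 19-2; nonwoven → 19-2-1; bleached → 19-2-1-1. Scheduled 22%. quota on 19-2-1-1 open → in-quota 12%; Harrowgate agreement on 19-1-1: 19-2-1-1 not covered. → 12%.
Line C: linen → 19-2; knitted → 19-2-2; bleached → 19-2-2-3. Scheduled 18%. Harrowgate agreement on 19-1-1: 19-2-2-3 not covered. → 18%.
Line D: linen → 19-2; knitted → 19-2-2; unbleached → 19-2-2-2. Scheduled 23%. Pellucia agreement on 19-2-2-1: 19-2-2-2 not covered; Pellucia agreement on 19-1-1-3: 19-2-2-2 not covered; Pellucia agreement on 19-2-1-2: 19-2-2-2 not covered. → 23%.
Sum: 5% + 12% + 18% + 23% = 58%.

58%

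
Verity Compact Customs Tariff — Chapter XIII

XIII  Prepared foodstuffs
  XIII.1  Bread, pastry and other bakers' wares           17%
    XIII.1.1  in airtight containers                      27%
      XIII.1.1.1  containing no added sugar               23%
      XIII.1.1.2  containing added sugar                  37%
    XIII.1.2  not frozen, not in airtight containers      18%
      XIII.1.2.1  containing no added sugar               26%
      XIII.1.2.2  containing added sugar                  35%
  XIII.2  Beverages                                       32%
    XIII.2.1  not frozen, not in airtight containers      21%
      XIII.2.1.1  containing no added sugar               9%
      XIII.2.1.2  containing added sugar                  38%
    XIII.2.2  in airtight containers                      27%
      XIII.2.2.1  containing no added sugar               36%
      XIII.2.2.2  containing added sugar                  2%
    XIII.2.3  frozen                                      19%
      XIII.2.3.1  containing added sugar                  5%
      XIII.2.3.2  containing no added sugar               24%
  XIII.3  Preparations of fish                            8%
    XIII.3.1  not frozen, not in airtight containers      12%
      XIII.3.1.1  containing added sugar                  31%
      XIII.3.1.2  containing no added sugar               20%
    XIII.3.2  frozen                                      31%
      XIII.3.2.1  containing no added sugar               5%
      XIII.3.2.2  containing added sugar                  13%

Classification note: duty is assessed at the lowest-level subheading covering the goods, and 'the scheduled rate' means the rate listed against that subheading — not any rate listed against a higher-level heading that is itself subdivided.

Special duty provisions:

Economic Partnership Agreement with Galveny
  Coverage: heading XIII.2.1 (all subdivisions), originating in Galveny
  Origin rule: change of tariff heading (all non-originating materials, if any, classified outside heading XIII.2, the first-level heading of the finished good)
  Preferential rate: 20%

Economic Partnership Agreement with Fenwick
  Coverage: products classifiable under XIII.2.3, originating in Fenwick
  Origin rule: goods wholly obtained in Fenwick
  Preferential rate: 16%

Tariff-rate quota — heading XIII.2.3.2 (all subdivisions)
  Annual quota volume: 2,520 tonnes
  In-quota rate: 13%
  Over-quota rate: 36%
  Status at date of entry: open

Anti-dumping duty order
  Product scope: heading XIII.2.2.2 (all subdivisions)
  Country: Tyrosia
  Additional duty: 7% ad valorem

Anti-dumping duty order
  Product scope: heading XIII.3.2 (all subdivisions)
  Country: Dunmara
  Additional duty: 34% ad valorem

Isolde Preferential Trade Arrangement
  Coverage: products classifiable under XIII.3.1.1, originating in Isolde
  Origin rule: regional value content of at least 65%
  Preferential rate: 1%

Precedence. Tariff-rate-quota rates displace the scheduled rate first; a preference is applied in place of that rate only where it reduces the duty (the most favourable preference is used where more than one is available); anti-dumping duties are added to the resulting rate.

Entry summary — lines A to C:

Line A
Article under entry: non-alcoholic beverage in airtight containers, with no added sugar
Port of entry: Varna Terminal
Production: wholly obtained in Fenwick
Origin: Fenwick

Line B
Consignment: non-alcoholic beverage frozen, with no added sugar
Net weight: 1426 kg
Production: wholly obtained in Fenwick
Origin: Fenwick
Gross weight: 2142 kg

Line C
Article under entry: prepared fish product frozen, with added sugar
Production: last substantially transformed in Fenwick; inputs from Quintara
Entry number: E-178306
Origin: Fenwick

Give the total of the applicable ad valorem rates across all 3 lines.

62%

Line A: non-alcoholic beverage → XIII.2; in airtight containers → XIII.2.2; with no added sugar → XIII.2.2.1. Scheduled 36%. Fenwick agreement on XIII.2.3: XIII.2.2.1 not covered. → 36%.
Line B: non-alcoholic beverage → XIII.2; frozen → XIII.2.3; with no added sugar → XIII.2.3.2. Scheduled 24%. quota on XIII.2.3.2 open → in-quota 13%; Fenwick agreement on XIII.2.3: wholly obtained → 16% available; preference 16% not lower than 13% → no reduction. → 13%.
Line C: prepared fish product → XIII.3; frozen → XIII.3.2; with added sugar → XIII.3.2.2. Scheduled 13%. Fenwick agreement on XIII.2.3: XIII.3.2.2 not covered. → 13%.
Sum: 36% + 13% + 13% = 62%.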